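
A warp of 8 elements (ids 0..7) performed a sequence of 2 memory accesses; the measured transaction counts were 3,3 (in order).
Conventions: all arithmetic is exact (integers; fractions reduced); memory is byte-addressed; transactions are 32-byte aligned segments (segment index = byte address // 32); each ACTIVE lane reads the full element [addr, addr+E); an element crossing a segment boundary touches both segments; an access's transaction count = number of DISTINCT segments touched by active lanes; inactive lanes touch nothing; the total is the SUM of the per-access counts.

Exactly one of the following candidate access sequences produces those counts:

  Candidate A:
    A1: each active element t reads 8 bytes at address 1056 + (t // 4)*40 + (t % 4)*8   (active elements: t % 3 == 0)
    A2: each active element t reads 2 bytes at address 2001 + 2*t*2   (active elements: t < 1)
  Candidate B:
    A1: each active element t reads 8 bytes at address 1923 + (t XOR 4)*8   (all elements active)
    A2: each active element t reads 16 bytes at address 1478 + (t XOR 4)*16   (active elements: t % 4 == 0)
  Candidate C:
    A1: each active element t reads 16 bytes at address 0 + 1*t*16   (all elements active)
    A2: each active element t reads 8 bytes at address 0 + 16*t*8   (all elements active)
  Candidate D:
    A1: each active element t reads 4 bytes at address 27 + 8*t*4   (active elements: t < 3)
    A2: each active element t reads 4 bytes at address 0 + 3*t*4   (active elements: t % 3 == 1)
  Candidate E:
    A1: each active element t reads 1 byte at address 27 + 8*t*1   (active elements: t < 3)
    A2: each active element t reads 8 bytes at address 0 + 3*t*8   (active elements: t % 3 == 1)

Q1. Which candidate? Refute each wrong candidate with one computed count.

A: A1 gives 2 transactions, not 3
B: A2 gives 2 transactions, not 3
C: A1 gives 4 transactions, not 3
E: A1 gives 2 transactions, not 3
D: all counts match (3,3)

Answer: D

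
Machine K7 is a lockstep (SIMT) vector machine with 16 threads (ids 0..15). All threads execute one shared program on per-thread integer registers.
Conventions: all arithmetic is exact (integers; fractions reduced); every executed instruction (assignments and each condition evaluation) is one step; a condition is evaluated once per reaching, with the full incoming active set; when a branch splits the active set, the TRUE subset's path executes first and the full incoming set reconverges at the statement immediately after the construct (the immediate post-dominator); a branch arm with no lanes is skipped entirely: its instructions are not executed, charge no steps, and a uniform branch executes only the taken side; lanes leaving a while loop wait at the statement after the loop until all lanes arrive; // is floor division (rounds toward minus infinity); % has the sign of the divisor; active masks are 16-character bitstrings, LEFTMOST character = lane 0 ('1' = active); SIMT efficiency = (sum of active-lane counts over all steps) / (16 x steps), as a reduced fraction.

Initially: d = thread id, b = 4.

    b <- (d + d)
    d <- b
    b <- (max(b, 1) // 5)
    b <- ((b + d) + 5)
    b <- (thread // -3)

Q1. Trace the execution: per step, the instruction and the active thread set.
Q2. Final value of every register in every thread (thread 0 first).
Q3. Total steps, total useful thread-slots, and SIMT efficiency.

step 0: b <- (d + d)                 1111111111111111
step 1: d <- b                       1111111111111111
step 2: b <- (max(b, 1) // 5)        1111111111111111
step 3: b <- ((b + d) + 5)           1111111111111111
step 4: b <- (thread // -3)          1111111111111111

Answer: 5 steps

d: 0,2,4,6,8,10,12,14,16,18,20,22,24,26,28,30
b: 0,-1,-1,-1,-2,-2,-2,-3,-3,-3,-4,-4,-4,-5,-5,-5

steps = 5; useful = 80; efficiency = 80/80 = 1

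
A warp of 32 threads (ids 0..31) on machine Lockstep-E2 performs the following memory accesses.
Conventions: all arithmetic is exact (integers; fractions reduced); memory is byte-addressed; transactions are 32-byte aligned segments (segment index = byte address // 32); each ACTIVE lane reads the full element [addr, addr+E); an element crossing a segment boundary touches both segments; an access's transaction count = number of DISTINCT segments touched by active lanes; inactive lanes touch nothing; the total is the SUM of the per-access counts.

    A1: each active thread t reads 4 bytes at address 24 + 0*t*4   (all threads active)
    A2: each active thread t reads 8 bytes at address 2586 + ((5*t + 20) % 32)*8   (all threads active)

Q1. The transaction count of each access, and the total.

A1: 1 transaction
A2: 9 transactions

Answer: 1,9; total 10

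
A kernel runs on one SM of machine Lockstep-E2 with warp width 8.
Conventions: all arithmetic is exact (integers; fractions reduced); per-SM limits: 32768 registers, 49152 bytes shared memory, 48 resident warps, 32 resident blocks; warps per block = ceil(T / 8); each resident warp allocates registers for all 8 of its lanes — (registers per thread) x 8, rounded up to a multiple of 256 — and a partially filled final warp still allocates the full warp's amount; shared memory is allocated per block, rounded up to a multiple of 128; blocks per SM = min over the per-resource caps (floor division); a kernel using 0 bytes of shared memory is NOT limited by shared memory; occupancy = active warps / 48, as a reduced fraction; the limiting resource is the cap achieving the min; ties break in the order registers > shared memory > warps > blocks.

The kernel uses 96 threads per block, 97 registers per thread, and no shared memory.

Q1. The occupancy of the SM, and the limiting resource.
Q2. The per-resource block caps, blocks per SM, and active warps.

Answer: occupancy 1/2, limited by registers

registers: 2 blocks
shared memory: no limit (kernel uses none)
warps: 4 blocks
blocks: 32 blocks

Answer: 2 blocks, 24 active warps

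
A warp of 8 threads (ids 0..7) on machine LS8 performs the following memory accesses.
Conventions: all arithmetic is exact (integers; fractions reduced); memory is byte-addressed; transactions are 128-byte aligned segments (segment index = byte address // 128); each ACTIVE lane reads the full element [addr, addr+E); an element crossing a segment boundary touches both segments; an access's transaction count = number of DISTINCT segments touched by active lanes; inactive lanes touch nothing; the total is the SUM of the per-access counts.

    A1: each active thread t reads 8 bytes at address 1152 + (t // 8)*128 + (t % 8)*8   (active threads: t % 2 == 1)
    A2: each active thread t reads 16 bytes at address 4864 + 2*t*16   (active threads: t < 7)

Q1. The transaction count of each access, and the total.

A1: 1 transaction
A2: 2 transactions

Answer: 1,2; total 3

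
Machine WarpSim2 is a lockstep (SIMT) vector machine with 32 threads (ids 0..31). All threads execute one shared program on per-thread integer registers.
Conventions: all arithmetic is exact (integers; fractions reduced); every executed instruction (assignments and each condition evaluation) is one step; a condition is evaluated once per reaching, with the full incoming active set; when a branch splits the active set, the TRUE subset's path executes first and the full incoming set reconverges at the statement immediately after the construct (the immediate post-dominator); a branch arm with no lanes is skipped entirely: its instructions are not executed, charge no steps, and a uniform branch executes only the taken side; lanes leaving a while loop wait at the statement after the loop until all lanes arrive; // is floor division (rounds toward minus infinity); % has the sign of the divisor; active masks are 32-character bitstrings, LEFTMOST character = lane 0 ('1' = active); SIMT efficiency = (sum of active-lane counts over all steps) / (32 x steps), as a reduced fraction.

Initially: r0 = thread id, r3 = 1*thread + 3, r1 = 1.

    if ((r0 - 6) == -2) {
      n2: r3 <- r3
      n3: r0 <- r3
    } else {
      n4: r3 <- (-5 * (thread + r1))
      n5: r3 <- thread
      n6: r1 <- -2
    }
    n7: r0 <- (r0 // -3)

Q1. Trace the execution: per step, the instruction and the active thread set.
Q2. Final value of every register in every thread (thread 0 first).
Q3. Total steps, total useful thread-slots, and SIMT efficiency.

step 0: eval ((r0 - 6) == -2)        11111111111111111111111111111111
step 1: r3 <- r3                     00001000000000000000000000000000
step 2: r0 <- r3                     00001000000000000000000000000000
step 3: r3 <- (-5 * (thread + r1))   11110111111111111111111111111111
step 4: r3 <- thread                 11110111111111111111111111111111
step 5: r1 <- -2                     11110111111111111111111111111111
step 6: r0 <- (r0 // -3)             11111111111111111111111111111111

Answer: 7 steps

r0: 0,-1,-1,-1,-3,-2,-2,-3,-3,-3,-4,-4,-4,-5,-5,-5,-6,-6,-6,-7,-7,-7,-8,-8,-8,-9,-9,-9,-10,-10,-10,-11
r3: 0,1,2,3,7,5,6,7,8,9,10,11,12,13,14,15,16,17,18,19,20,21,22,23,24,25,26,27,28,29,30,31
r1: -2,-2,-2,-2,1,-2,-2,-2,-2,-2,-2,-2,-2,-2,-2,-2,-2,-2,-2,-2,-2,-2,-2,-2,-2,-2,-2,-2,-2,-2,-2,-2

steps = 7; useful = 159; efficiency = 159/224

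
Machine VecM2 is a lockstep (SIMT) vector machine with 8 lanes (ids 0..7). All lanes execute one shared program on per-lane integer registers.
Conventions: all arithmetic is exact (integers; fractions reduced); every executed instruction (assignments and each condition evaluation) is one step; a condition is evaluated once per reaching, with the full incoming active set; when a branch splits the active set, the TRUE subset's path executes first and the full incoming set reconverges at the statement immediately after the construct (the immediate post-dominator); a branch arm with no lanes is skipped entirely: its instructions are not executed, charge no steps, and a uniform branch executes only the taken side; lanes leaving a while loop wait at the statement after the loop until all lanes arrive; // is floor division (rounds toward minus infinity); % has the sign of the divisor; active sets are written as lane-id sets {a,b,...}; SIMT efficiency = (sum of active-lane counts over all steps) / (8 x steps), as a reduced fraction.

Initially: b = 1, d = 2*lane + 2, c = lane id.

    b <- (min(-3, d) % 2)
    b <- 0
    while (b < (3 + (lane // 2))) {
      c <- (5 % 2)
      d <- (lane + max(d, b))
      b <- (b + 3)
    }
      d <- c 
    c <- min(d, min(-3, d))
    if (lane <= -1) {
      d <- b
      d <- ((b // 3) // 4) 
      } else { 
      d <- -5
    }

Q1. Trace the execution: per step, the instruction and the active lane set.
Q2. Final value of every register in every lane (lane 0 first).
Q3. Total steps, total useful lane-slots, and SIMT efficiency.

step 0: b <- (min(-3, d) % 2)        {0,1,2,3,4,5,6,7}
step 1: b <- 0                       {0,1,2,3,4,5,6,7}
step 2: eval (b < (3 + (lane // 2))) {0,1,2,3,4,5,6,7}
step 3: c <- (5 % 2)                 {0,1,2,3,4,5,6,7}
step 4: d <- (lane + max(d, b))      {0,1,2,3,4,5,6,7}
step 5: b <- (b + 3)                 {0,1,2,3,4,5,6,7}
step 6: eval (b < (3 + (lane // 2))) {0,1,2,3,4,5,6,7}
step 7: c <- (5 % 2)                 {2,3,4,5,6,7}
step 8: d <- (lane + max(d, b))      {2,3,4,5,6,7}
step 9: b <- (b + 3)                 {2,3,4,5,6,7}
step 10: eval (b < (3 + (lane // 2))) {2,3,4,5,6,7}
step 11: d <- c                       {0,1,2,3,4,5,6,7}
step 12: c <- min(d, min(-3, d))      {0,1,2,3,4,5,6,7}
step 13: eval (lane <= -1)            {0,1,2,3,4,5,6,7}
step 14: d <- -5                      {0,1,2,3,4,5,6,7}

Answer: 15 steps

b: 3,3,6,6,6,6,6,6
d: -5,-5,-5,-5,-5,-5,-5,-5
c: -3,-3,-3,-3,-3,-3,-3,-3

steps = 15; useful = 112; efficiency = 112/120 = 14/15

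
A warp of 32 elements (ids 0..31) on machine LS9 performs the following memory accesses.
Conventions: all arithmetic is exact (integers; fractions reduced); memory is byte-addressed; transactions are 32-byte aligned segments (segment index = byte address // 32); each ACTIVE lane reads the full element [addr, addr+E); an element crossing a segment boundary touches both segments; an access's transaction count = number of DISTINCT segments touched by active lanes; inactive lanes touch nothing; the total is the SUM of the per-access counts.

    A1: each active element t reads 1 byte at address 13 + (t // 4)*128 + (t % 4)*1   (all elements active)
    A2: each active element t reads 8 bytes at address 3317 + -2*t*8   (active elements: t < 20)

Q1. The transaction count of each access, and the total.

A1: 8 transactions
A2: 10 transactions

Answer: 8,10; total 18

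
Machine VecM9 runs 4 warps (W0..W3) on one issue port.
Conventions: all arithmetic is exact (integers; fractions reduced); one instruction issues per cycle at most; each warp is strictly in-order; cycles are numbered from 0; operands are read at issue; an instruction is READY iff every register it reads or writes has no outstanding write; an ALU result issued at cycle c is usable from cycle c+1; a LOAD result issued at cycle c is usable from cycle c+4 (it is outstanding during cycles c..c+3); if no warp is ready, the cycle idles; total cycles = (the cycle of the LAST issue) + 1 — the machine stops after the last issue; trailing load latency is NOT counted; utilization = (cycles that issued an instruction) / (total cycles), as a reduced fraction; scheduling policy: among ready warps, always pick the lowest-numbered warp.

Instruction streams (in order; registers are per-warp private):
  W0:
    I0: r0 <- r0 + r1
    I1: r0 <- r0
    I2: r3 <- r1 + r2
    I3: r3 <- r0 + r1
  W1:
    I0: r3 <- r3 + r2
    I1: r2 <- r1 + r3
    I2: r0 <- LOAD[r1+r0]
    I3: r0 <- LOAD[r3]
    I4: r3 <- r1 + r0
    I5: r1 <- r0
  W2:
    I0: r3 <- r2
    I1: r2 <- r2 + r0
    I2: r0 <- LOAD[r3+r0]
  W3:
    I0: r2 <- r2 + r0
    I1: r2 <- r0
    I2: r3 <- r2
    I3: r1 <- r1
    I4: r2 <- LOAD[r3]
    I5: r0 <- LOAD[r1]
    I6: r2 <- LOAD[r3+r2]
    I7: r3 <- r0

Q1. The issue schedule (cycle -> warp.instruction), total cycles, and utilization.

cycle 0: W0.I0
cycle 1: W0.I1
cycle 2: W0.I2
cycle 3: W0.I3
cycle 4: W1.I0
cycle 5: W1.I1
cycle 6: W1.I2
cycle 7: W2.I0
cycle 8: W2.I1
cycle 9: W2.I2
cycle 10: W1.I3
cycle 11: W3.I0
cycle 12: W3.I1
cycle 13: W3.I2
cycle 14: W1.I4
cycle 15: W1.I5
cycle 16: W3.I3
cycle 17: W3.I4
cycle 18: W3.I5
cycle 19: idle
cycle 20: idle
cycle 21: W3.I6
cycle 22: W3.I7

Answer: 23 cycles, utilization 21/23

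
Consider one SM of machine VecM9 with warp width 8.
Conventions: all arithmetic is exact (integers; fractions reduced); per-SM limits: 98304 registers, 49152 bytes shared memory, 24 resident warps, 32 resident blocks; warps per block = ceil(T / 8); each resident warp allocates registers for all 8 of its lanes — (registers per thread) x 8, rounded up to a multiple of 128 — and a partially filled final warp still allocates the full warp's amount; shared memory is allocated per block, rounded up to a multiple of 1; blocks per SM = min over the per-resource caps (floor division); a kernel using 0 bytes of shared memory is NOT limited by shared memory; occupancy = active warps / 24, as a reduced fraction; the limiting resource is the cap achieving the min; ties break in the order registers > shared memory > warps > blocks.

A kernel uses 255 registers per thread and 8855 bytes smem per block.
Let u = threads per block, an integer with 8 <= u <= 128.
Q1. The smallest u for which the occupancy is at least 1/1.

Answer: u = 41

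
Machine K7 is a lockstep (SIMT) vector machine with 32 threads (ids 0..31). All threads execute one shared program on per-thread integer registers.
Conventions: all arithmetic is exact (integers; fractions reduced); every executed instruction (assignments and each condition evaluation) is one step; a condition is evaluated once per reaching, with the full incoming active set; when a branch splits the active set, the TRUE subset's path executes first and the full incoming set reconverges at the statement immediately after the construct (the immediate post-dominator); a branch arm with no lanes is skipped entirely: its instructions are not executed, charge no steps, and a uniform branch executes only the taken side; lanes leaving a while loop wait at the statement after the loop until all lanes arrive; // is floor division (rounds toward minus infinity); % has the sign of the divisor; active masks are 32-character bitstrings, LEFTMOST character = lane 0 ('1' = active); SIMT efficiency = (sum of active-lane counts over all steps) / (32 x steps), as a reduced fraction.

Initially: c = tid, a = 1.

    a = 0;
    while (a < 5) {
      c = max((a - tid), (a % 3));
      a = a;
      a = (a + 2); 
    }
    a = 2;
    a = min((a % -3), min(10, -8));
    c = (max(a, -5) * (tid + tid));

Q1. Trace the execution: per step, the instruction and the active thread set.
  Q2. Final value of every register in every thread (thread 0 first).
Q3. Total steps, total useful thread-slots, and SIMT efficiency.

step 0: a <- 0                       11111111111111111111111111111111
step 1: eval (a < 5)                 11111111111111111111111111111111
step 2: c <- max((a - tid), (a % 3)) 11111111111111111111111111111111
step 3: a <- a                       11111111111111111111111111111111
step 4: a <- (a + 2)                 11111111111111111111111111111111
step 5: eval (a < 5)                 11111111111111111111111111111111
step 6: c <- max((a - tid), (a % 3)) 11111111111111111111111111111111
step 7: a <- a                       11111111111111111111111111111111
step 8: a <- (a + 2)                 11111111111111111111111111111111
step 9: eval (a < 5)                 11111111111111111111111111111111
step 10: c <- max((a - tid), (a % 3)) 11111111111111111111111111111111
step 11: a <- a                       11111111111111111111111111111111
step 12: a <- (a + 2)                 11111111111111111111111111111111
step 13: eval (a < 5)                 11111111111111111111111111111111
step 14: a <- 2                       11111111111111111111111111111111
step 15: a <- min((a % -3), min(10, -8)) 11111111111111111111111111111111
step 16: c <- (max(a, -5) * (tid + tid)) 11111111111111111111111111111111

Answer: 17 steps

c: 0,-10,-20,-30,-40,-50,-60,-70,-80,-90,-100,-110,-120,-130,-140,-150,-160,-170,-180,-190,-200,-210,-220,-230,-240,-250,-260,-270,-280,-290,-300,-310
a: -8,-8,-8,-8,-8,-8,-8,-8,-8,-8,-8,-8,-8,-8,-8,-8,-8,-8,-8,-8,-8,-8,-8,-8,-8,-8,-8,-8,-8,-8,-8,-8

steps = 17; useful = 544; efficiency = 544/544 = 1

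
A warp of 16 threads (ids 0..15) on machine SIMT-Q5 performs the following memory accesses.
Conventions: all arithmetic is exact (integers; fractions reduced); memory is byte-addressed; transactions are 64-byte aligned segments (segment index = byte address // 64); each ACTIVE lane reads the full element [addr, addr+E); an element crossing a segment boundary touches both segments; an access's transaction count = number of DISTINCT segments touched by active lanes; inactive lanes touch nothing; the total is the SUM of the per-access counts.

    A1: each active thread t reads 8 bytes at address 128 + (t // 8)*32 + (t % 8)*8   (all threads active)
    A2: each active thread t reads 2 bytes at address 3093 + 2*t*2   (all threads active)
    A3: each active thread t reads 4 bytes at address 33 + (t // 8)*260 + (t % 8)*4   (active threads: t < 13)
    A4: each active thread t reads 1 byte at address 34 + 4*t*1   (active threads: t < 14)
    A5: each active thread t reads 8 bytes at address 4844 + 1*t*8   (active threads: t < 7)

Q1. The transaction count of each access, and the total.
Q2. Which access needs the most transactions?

A1: 2 transactions
A2: 2 transactions
A3: 3 transactions
A4: 2 transactions
A5: 2 transactions

Answer: 2,2,3,2,2; total 11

Answer: A3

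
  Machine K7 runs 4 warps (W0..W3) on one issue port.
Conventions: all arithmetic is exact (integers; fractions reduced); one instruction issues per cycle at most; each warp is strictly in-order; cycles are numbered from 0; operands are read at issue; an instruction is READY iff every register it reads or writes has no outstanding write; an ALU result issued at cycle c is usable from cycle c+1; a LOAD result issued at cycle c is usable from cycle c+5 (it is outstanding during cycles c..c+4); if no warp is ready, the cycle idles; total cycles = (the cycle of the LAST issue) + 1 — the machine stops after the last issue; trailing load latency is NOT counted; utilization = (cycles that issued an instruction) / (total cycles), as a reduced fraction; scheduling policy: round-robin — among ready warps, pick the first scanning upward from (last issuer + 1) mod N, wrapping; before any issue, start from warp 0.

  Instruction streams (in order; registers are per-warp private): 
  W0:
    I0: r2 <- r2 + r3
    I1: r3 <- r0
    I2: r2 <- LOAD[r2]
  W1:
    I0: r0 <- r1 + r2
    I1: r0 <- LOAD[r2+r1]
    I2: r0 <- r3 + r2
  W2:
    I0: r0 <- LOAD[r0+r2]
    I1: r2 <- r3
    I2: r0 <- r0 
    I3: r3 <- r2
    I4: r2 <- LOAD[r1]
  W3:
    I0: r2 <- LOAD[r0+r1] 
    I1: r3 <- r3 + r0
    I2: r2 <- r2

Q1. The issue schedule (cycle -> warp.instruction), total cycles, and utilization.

cycle 0: W0.I0
cycle 1: W1.I0
cycle 2: W2.I0
cycle 3: W3.I0
cycle 4: W0.I1
cycle 5: W1.I1
cycle 6: W2.I1
cycle 7: W3.I1
cycle 8: W0.I2
cycle 9: W2.I2
cycle 10: W3.I2
cycle 11: W1.I2
cycle 12: W2.I3
cycle 13: W2.I4

Answer: 14 cycles, utilization 1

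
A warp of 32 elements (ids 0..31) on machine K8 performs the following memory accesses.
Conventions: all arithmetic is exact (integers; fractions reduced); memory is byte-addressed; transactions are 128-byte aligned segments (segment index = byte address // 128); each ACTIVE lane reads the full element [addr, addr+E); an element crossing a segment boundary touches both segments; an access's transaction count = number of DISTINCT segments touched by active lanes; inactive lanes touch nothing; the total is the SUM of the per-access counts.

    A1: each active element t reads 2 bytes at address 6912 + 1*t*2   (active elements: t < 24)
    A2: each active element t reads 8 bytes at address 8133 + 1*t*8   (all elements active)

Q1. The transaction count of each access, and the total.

A1: 1 transaction
A2: 3 transactions

Answer: 1,3; total 4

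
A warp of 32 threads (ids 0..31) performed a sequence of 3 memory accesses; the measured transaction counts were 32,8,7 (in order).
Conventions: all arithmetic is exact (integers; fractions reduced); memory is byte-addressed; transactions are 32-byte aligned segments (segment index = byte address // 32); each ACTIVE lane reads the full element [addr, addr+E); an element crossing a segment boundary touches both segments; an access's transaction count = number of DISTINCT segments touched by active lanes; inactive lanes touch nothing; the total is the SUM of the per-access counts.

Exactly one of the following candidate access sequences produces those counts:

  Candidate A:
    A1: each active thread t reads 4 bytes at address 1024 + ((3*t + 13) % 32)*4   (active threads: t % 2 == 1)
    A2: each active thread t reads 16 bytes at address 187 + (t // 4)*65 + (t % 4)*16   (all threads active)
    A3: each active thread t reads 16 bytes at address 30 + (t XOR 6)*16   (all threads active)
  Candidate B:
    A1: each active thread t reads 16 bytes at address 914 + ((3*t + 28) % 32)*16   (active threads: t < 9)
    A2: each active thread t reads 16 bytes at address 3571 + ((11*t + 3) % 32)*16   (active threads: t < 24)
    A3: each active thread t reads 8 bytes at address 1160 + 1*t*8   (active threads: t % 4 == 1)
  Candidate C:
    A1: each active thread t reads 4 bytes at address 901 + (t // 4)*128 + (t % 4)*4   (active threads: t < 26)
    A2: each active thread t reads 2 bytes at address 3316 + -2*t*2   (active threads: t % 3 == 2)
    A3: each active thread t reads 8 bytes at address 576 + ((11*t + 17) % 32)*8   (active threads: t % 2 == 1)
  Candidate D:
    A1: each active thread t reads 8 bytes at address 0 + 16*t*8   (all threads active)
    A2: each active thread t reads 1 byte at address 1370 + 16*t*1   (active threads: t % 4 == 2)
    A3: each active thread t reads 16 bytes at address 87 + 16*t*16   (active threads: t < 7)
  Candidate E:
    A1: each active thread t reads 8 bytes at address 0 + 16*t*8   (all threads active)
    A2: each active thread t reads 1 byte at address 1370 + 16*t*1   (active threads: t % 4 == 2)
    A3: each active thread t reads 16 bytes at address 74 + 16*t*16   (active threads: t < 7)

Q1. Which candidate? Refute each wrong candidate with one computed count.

A: A1 gives 4 transactions, not 32
B: A1 gives 14 transactions, not 32
C: A1 gives 7 transactions, not 32
D: A3 gives 14 transactions, not 7
E: all counts match (32,8,7)

Answer: E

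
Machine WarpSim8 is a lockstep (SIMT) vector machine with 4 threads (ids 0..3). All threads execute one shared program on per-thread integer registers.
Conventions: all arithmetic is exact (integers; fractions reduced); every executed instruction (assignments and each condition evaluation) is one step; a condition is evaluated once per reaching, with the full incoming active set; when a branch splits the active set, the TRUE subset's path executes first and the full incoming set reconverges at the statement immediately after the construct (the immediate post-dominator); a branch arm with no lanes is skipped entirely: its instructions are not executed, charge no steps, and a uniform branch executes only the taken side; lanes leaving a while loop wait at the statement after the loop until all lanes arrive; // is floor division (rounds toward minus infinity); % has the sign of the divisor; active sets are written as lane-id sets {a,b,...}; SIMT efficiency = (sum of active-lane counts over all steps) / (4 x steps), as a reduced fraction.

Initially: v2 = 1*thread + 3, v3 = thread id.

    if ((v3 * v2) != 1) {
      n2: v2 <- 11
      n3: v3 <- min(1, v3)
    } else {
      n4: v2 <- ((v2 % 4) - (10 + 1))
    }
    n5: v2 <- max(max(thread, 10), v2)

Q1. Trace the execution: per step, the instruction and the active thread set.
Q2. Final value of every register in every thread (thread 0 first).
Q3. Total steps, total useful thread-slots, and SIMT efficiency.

step 0: eval ((v3 * v2) != 1)        {0,1,2,3}
step 1: v2 <- 11                     {0,1,2,3}
step 2: v3 <- min(1, v3)             {0,1,2,3}
step 3: v2 <- max(max(thread, 10), v2) {0,1,2,3}

Answer: 4 steps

v2: 11,11,11,11
v3: 0,1,1,1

steps = 4; useful = 16; efficiency = 16/16 = 1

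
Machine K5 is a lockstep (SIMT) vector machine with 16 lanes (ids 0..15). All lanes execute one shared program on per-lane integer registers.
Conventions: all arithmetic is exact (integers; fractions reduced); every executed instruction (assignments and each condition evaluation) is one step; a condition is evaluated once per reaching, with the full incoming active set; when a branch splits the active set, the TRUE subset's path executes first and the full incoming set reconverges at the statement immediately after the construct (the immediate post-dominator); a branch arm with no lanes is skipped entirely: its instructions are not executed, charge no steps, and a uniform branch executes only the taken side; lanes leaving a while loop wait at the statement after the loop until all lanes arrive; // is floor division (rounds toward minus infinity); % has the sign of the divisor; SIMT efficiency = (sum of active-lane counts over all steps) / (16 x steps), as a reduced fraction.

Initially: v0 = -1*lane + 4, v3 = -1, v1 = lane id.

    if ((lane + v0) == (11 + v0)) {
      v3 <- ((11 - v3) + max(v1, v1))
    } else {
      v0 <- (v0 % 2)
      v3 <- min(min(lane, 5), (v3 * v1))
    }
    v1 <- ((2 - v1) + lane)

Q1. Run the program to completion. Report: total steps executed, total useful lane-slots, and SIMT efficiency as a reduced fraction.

Answer: 5 steps, 63 useful, 63/80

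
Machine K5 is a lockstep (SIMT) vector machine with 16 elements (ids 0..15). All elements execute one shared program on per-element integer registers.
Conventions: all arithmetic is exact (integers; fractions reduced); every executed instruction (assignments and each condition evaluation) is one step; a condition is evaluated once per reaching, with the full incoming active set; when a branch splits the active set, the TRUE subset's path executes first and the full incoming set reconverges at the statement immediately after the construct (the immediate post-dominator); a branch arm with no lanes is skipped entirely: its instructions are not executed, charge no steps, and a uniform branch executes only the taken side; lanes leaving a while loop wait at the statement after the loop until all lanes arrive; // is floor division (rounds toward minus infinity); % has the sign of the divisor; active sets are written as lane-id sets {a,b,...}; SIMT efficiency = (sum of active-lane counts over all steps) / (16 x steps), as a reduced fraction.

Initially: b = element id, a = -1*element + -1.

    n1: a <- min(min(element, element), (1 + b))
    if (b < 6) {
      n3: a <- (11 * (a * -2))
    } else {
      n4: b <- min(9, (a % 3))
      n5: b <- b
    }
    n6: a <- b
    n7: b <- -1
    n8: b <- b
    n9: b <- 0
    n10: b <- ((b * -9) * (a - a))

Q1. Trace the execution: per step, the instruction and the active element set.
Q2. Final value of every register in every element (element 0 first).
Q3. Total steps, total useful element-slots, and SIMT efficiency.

step 0: a <- min(min(element, element), (1 + b)) {0,1,2,3,4,5,6,7,8,9,10,11,12,13,14,15}
step 1: eval (b < 6)                 {0,1,2,3,4,5,6,7,8,9,10,11,12,13,14,15}
step 2: a <- (11 * (a * -2))         {0,1,2,3,4,5}
step 3: b <- min(9, (a % 3))         {6,7,8,9,10,11,12,13,14,15}
step 4: b <- b                       {6,7,8,9,10,11,12,13,14,15}
step 5: a <- b                       {0,1,2,3,4,5,6,7,8,9,10,11,12,13,14,15}
step 6: b <- -1                      {0,1,2,3,4,5,6,7,8,9,10,11,12,13,14,15}
step 7: b <- b                       {0,1,2,3,4,5,6,7,8,9,10,11,12,13,14,15}
step 8: b <- 0                       {0,1,2,3,4,5,6,7,8,9,10,11,12,13,14,15}
step 9: b <- ((b * -9) * (a - a))    {0,1,2,3,4,5,6,7,8,9,10,11,12,13,14,15}

Answer: 10 steps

b: 0,0,0,0,0,0,0,0,0,0,0,0,0,0,0,0
a: 0,1,2,3,4,5,0,1,2,0,1,2,0,1,2,0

steps = 10; useful = 138; efficiency = 138/160 = 69/80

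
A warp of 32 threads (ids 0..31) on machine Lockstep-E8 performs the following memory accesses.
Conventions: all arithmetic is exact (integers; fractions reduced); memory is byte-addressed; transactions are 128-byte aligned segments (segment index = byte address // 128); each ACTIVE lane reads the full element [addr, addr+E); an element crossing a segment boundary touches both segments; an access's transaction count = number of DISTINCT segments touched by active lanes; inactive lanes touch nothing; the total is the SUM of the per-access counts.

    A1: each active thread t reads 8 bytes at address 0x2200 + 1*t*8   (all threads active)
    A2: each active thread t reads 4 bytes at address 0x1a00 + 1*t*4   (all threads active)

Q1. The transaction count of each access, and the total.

A1: 2 transactions
A2: 1 transaction

Answer: 2,1; total 3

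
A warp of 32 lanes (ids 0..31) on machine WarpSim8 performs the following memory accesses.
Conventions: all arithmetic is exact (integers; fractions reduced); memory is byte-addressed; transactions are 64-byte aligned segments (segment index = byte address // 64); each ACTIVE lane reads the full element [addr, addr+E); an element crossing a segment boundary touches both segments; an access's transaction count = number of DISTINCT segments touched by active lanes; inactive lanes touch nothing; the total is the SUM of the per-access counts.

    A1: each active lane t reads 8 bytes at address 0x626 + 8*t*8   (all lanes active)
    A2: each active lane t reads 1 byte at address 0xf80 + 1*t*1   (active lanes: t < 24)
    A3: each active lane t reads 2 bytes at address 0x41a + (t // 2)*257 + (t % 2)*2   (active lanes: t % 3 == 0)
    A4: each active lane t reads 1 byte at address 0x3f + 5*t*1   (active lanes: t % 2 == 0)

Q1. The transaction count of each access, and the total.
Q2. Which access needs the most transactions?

A1: 32 transactions
A2: 1 transaction
A3: 11 transactions
A4: 4 transactions

Answer: 32,1,11,4; total 48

Answer: A1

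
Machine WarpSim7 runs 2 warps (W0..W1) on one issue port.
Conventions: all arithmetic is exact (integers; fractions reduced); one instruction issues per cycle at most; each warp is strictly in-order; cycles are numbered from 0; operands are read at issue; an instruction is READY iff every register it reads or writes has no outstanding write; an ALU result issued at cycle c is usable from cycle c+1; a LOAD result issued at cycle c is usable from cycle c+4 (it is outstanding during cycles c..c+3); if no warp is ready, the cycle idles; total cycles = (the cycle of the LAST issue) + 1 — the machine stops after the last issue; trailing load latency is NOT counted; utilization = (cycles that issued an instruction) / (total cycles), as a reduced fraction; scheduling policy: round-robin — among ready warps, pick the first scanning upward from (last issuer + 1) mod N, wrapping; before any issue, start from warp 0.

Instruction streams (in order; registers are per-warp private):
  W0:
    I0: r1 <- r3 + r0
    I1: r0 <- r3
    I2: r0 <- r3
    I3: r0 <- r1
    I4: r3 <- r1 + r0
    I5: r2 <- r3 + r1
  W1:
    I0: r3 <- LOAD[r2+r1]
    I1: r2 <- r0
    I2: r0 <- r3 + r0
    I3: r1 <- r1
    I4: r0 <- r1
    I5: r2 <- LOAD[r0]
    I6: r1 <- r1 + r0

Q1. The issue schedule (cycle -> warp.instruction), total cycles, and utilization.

cycle 0: W0.I0
cycle 1: W1.I0
cycle 2: W0.I1
cycle 3: W1.I1
cycle 4: W0.I2
cycle 5: W1.I2
cycle 6: W0.I3
cycle 7: W1.I3
cycle 8: W0.I4
cycle 9: W1.I4
cycle 10: W0.I5
cycle 11: W1.I5
cycle 12: W1.I6

Answer: 13 cycles, utilization 1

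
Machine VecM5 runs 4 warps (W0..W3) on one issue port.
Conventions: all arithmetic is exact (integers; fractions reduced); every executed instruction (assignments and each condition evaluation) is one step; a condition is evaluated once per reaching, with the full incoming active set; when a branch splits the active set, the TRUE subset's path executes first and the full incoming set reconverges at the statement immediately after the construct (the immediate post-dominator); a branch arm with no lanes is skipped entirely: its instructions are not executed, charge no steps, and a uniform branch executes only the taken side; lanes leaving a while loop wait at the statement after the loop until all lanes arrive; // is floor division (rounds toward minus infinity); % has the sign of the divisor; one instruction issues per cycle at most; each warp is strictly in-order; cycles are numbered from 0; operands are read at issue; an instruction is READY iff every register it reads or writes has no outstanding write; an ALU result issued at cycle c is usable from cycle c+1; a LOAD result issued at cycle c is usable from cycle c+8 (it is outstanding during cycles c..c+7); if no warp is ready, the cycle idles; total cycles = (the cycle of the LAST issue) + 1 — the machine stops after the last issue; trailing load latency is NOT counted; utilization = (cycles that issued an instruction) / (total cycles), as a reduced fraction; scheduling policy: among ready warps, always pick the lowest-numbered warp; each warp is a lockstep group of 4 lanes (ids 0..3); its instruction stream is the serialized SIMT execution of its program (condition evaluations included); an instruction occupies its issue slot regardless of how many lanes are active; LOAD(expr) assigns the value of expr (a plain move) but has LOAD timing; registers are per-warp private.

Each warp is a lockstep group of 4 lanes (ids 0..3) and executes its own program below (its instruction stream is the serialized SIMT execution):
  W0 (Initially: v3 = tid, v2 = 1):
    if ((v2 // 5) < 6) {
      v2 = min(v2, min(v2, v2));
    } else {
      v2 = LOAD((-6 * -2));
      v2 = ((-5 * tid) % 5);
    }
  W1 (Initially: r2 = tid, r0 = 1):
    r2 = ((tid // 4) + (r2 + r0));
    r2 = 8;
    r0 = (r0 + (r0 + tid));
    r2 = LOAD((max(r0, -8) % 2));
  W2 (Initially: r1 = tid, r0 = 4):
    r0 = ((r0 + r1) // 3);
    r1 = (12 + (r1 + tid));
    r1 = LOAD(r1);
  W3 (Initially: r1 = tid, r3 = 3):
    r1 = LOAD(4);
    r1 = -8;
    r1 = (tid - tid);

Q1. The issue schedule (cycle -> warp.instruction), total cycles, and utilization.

cycle 0: W0.I0
cycle 1: W0.I1
cycle 2: W1.I0
cycle 3: W1.I1
cycle 4: W1.I2
cycle 5: W1.I3
cycle 6: W2.I0
cycle 7: W2.I1
cycle 8: W2.I2
cycle 9: W3.I0
cycle 10: idle
cycle 11: idle
cycle 12: idle
cycle 13: idle
cycle 14: idle
cycle 15: idle
cycle 16: idle
cycle 17: W3.I1
cycle 18: W3.I2

Answer: 19 cycles, utilization 12/19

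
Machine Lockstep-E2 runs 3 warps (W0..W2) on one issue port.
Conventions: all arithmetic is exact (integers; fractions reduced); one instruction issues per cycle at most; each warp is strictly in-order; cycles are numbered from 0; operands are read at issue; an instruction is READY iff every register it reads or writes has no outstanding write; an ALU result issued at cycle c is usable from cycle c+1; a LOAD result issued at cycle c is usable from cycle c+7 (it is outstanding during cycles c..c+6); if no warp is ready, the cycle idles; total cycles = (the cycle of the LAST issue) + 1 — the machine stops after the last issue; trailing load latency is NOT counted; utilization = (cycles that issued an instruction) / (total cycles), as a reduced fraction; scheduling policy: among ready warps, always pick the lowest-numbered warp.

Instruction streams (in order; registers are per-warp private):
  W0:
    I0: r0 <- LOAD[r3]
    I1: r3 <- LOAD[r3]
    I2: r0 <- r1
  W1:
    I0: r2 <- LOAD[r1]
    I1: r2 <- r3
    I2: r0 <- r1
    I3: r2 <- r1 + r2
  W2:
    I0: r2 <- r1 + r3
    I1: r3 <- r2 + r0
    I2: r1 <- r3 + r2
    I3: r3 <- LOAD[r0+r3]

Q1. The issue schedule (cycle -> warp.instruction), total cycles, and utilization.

cycle 0: W0.I0
cycle 1: W0.I1
cycle 2: W1.I0
cycle 3: W2.I0
cycle 4: W2.I1
cycle 5: W2.I2
cycle 6: W2.I3
cycle 7: W0.I2
cycle 8: idle
cycle 9: W1.I1
cycle 10: W1.I2
cycle 11: W1.I3

Answer: 12 cycles, utilization 11/12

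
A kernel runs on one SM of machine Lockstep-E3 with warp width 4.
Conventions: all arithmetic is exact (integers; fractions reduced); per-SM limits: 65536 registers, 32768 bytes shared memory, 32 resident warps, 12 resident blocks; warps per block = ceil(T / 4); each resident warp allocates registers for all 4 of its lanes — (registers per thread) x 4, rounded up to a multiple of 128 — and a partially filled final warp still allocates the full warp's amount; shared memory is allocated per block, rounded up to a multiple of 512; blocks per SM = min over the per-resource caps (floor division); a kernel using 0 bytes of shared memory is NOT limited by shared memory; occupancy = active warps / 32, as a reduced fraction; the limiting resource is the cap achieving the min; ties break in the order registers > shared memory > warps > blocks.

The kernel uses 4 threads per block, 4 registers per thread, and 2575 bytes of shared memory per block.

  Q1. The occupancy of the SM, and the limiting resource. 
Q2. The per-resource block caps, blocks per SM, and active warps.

Answer: occupancy 5/16, limited by shared memory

registers: 512 blocks
shared memory: 10 blocks
warps: 32 blocks
blocks: 12 blocks

Answer: 10 blocks, 10 active warps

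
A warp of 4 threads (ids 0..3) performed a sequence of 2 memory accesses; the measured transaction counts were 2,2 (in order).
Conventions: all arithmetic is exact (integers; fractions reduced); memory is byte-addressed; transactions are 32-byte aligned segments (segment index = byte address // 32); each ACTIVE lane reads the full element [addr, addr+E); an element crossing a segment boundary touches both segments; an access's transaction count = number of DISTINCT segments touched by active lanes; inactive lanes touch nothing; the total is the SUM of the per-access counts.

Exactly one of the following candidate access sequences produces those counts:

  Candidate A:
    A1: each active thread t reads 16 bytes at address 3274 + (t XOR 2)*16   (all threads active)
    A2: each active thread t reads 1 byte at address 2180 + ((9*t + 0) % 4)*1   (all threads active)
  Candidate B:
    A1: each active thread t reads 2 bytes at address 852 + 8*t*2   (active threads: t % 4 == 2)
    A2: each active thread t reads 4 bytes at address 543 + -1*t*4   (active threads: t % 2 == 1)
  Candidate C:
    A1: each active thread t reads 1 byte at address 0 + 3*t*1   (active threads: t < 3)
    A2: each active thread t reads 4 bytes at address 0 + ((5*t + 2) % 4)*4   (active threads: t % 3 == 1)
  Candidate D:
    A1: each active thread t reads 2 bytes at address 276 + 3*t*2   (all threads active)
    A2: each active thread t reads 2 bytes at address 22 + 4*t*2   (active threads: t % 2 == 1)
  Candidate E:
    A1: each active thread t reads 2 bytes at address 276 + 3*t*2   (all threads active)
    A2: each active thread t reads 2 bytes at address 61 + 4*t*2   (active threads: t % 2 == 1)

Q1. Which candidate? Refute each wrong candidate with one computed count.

A: A1 gives 3 transactions, not 2
B: A1 gives 1 transaction, not 2
C: A1 gives 1 transaction, not 2
E: A2 gives 1 transaction, not 2
D: all counts match (2,2)

Answer: D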